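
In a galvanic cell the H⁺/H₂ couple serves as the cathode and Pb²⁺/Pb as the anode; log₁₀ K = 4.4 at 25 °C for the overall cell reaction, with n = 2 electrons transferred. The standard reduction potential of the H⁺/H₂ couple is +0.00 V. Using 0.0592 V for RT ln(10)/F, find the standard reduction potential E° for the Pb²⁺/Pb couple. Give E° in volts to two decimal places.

E°cell = (0.0592/n)·log K = (0.0592/2)(4.4) = +0.130 V.
Since H⁺/H₂ is the cathode and Pb²⁺/Pb the anode, E°cell = E°(H⁺/H₂) − E°(Pb²⁺/Pb).
So E°(Pb²⁺/Pb) = E°(H⁺/H₂) − E°cell = (+0.00) − (+0.130) = -0.13 V.

-0.13 V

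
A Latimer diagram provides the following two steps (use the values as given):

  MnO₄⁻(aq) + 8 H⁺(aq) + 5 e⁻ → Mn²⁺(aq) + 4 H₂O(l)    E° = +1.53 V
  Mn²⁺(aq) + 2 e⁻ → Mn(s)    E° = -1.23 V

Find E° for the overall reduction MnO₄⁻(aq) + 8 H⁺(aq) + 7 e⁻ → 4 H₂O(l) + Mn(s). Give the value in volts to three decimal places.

+0.741 V

Since ΔG° = −nFE° is additive over sequential reductions, n₃E°₃ = n₁E°₁ + n₂E°₂.
E°₃ = (5×+1.53 + 2×-1.23) / 7 = (+5.190) / 7 = +0.741 V.
Simply averaging or adding the two E° values would be wrong; the electron-weighted sum is required.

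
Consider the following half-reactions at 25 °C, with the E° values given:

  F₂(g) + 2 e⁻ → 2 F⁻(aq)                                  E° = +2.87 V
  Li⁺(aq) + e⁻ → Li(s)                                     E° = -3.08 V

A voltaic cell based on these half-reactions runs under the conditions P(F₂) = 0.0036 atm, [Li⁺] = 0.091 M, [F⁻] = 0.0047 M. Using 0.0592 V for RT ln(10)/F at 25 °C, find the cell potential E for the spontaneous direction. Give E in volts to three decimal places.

F₂/F⁻ is the cathode (higher E°), Li⁺/Li the anode: E°cell = +2.87 − (-3.08) = +5.95 V, n = 2.
Overall: F₂(g) + 2 Li(s) → 2 F⁻(aq) + 2 Li⁺(aq)
Q = [F⁻]^2·[Li⁺]^2 / (P(F₂)); log Q = -4.294.
E = E° − (0.0592/n) log Q = +5.95 − (0.0592/2)(-4.294) = +6.077 V.

+6.077 V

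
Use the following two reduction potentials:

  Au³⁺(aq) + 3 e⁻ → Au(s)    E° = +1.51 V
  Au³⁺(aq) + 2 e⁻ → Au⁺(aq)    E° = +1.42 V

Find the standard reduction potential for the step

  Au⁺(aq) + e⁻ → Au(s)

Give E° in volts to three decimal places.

Sequential free energies add, so n₃E°₃ = n₁E°₁ + n₂E°₂.
With n₃ = 3, and the known step contributing 2×(+1.42) V, the unknown satisfies 1·E° = 3×(+1.51) − 2×(+1.42) = +1.690.
E° = +1.690 / 1 = +1.690 V.

+1.690 V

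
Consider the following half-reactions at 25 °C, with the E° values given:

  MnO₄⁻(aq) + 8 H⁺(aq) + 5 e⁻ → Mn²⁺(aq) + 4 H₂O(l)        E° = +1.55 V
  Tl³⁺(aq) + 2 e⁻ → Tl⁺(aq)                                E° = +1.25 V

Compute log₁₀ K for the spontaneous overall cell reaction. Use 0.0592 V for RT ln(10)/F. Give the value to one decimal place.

50.7

Cathode: MnO₄⁻/Mn²⁺; anode: Tl³⁺/Tl⁺. E°cell = +0.30 V, n = 10.
log K = nE°cell / 0.0592 = (10)(+0.30) / 0.0592 = 50.7.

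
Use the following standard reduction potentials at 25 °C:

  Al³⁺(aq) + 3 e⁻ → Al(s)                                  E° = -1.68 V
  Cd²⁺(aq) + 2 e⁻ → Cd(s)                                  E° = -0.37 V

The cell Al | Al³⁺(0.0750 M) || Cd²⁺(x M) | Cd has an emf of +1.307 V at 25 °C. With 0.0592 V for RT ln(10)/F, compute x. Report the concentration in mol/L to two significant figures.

Cd²⁺/Cd is the cathode, Al³⁺/Al the anode: E°cell = +1.31 V, n = 6.
Overall reaction: 3 Cd²⁺(aq) + 2 Al(s) → 3 Cd(s) + 2 Al³⁺(aq); Q = [Al³⁺]^2/[Cd²⁺]^3.
From E = E° − (0.0592/n) log Q: log Q = (E° − E)·n/0.0592 = (+1.31 − (+1.307))·6/0.0592 = 0.3041.
So 3·log[Cd²⁺] = 2·log(0.075) − log Q = -2.2499 − (0.3041) = -2.5540; log[Cd²⁺] = -2.5540 / 3 = -0.8513; [Cd²⁺] = 10^(-0.8513) ≈ 0.14 M.

0.14 M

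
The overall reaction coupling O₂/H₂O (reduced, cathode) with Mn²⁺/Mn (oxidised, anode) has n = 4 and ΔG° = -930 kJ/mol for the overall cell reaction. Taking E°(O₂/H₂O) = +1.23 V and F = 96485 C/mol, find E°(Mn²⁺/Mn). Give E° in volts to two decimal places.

E°cell = −ΔG°/(nF) = −(-930×10³)/((4)(96485)) = +2.410 V.
Since O₂/H₂O is the cathode and Mn²⁺/Mn the anode, E°cell = E°(O₂/H₂O) − E°(Mn²⁺/Mn).
So E°(Mn²⁺/Mn) = E°(O₂/H₂O) − E°cell = (+1.23) − (+2.410) = -1.18 V.

-1.18 V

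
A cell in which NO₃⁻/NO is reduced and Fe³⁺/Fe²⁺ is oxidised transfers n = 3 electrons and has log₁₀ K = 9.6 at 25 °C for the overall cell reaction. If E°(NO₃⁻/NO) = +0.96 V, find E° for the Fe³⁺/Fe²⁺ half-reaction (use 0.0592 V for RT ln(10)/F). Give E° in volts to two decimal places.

E°cell = (0.0592/n)·log K = (0.0592/3)(9.6) = +0.189 V.
Since NO₃⁻/NO is the cathode and Fe³⁺/Fe²⁺ the anode, E°cell = E°(NO₃⁻/NO) − E°(Fe³⁺/Fe²⁺).
So E°(Fe³⁺/Fe²⁺) = E°(NO₃⁻/NO) − E°cell = (+0.96) − (+0.189) = +0.77 V.

+0.77 V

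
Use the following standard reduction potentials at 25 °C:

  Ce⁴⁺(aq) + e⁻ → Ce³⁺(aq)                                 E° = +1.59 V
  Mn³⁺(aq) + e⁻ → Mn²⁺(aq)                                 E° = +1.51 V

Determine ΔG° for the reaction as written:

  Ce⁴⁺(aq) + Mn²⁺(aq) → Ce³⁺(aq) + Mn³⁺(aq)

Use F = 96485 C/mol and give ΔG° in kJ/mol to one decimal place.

-7.7 kJ/mol

As written, Ce⁴⁺/Ce³⁺ is reduced (cathode) and Mn³⁺/Mn²⁺ is oxidised (anode), so E°cell = (+1.59) − (+1.51) = +0.08 V.
Balancing electrons gives n = 1.
ΔG° = −nFE° = −(1)(96485)(+0.08) = -7,719 J = -7.7 kJ/mol.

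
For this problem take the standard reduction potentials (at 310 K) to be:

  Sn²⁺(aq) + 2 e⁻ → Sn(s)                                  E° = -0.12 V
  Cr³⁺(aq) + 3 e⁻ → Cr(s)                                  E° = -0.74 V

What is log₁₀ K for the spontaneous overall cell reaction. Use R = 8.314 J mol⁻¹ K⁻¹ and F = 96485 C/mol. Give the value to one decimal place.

Cathode: Sn²⁺/Sn; anode: Cr³⁺/Cr. E°cell = (-0.12) − (-0.74) = +0.62 V, with n = 6.
ΔG° = −nFE° = −RT ln K, so ln K = nFE°/(RT) = (6)(96485)(+0.62) / ((8.314)(310)) = 139.261.
log₁₀ K = 139.261 / ln 10 = 60.5.

60.5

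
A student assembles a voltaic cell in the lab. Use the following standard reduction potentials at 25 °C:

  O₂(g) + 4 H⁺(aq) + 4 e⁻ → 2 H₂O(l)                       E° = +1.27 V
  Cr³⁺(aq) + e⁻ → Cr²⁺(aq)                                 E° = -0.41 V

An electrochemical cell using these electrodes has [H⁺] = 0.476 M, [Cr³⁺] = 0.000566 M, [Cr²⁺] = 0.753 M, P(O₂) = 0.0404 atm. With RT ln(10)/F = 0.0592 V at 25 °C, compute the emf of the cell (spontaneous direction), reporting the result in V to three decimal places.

+1.825 V

O₂/H₂O is the cathode (higher E°), Cr³⁺/Cr²⁺ the anode: E°cell = +1.27 − (-0.41) = +1.68 V, n = 4.
Overall: O₂(g) + 4 H⁺(aq) + 4 Cr²⁺(aq) → 2 H₂O(l) + 4 Cr³⁺(aq)
Q = [Cr³⁺]^4 / (P(O₂)·[H⁺]^4·[Cr²⁺]^4); log Q = -9.813.
E = E° − (0.0592/n) log Q = +1.68 − (0.0592/4)(-9.813) = +1.825 V.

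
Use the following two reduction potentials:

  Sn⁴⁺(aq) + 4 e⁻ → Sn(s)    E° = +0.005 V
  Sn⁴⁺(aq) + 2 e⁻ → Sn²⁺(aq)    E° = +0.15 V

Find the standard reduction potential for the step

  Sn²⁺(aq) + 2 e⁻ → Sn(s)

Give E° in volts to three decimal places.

Sequential free energies add, so n₃E°₃ = n₁E°₁ + n₂E°₂.
With n₃ = 4, and the known step contributing 2×(+0.15) V, the unknown satisfies 2·E° = 4×(+0.005) − 2×(+0.15) = -0.280.
E° = -0.280 / 2 = -0.140 V.

-0.140 V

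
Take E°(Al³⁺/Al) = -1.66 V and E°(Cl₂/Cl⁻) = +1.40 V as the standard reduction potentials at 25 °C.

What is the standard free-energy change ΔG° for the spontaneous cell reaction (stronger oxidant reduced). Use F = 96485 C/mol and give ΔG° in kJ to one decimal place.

-1771.5 kJ

Cl₂/Cl⁻ (E° = +1.40 V) is the cathode; Al³⁺/Al (E° = -1.66 V) is the anode, so E°cell = +3.06 V.
Balancing electrons gives n = 6 (lcm of 2 and 3).
ΔG° = −nFE° = −(6)(96485)(+3.06) = -1,771,465 J = -1771.5 kJ.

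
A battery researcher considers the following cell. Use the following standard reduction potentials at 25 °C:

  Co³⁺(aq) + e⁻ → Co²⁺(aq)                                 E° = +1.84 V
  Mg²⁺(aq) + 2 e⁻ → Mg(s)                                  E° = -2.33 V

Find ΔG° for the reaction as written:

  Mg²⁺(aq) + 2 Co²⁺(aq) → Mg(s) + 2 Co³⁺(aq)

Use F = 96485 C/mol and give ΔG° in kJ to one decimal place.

As written, Mg²⁺/Mg is reduced (cathode) and Co³⁺/Co²⁺ is oxidised (anode), so E°cell = (-2.33) − (+1.84) = -4.17 V.
Balancing electrons gives n = 2.
ΔG° = −nFE° = −(2)(96485)(-4.17) = 804,685 J = +804.7 kJ.

+804.7 kJ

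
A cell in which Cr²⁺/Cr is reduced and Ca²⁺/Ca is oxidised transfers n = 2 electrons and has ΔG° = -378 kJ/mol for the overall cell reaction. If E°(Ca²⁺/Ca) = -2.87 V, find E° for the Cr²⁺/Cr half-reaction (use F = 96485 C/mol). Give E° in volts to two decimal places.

-0.91 V

E°cell = −ΔG°/(nF) = −(-378×10³)/((2)(96485)) = +1.959 V.
Since Cr²⁺/Cr is the cathode and Ca²⁺/Ca the anode, E°cell = E°(Cr²⁺/Cr) − E°(Ca²⁺/Ca).
So E°(Cr²⁺/Cr) = E°cell + E°(Ca²⁺/Ca) = +1.959 + (-2.87) = -0.91 V.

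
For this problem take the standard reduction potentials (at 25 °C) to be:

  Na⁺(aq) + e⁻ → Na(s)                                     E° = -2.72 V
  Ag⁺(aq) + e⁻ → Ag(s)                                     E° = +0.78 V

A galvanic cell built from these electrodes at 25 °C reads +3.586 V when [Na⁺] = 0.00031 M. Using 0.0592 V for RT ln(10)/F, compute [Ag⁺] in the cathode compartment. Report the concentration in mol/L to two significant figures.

0.0088 M

Ag⁺/Ag is the cathode, Na⁺/Na the anode: E°cell = +3.50 V, n = 1.
Overall reaction: Ag⁺(aq) + Na(s) → Ag(s) + Na⁺(aq); Q = [Na⁺]^1/[Ag⁺]^1.
From E = E° − (0.0592/n) log Q: log Q = (E° − E)·n/0.0592 = (+3.50 − (+3.586))·1/0.0592 = -1.4527.
So 1·log[Ag⁺] = 1·log(0.00031) − log Q = -3.5086 − (-1.4527) = -2.0559; [Ag⁺] = 10^(-2.0559) ≈ 0.0088 M.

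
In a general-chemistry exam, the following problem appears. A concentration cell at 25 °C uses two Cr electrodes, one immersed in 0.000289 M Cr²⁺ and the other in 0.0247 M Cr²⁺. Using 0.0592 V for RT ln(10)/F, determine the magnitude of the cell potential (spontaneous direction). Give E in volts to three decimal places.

For a concentration cell E°cell = 0. The 0.0247 M side is the cathode (reduction is favoured where [Cr²⁺] is higher).
With n = 2, E = −(0.0592/2) log([Cr²⁺]ₐₙ/[Cr²⁺]꜀ₐₜ) = −(0.0592/2) log(0.000289/0.0247) = −(0.0592/2)(-1.932) = +0.057 V.

+0.057 V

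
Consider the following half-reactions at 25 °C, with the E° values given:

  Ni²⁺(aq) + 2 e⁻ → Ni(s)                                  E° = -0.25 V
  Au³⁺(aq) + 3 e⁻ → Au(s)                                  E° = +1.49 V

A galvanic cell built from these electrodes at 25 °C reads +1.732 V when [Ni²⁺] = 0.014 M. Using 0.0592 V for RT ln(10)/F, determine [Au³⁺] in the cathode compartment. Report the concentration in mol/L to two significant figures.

0.00065 M

Au³⁺/Au is the cathode, Ni²⁺/Ni the anode: E°cell = +1.74 V, n = 6.
Overall reaction: 2 Au³⁺(aq) + 3 Ni(s) → 2 Au(s) + 3 Ni²⁺(aq); Q = [Ni²⁺]^3/[Au³⁺]^2.
From E = E° − (0.0592/n) log Q: log Q = (E° − E)·n/0.0592 = (+1.74 − (+1.732))·6/0.0592 = 0.8108.
So 2·log[Au³⁺] = 3·log(0.014) − log Q = -5.5616 − (0.8108) = -6.3724; log[Au³⁺] = -6.3724 / 2 = -3.1862; [Au³⁺] = 10^(-3.1862) ≈ 0.00065 M.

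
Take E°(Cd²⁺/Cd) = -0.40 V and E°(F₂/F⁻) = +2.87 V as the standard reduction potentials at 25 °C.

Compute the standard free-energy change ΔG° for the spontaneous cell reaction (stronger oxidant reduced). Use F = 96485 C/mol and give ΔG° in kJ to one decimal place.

F₂/F⁻ (E° = +2.87 V) is the cathode; Cd²⁺/Cd (E° = -0.40 V) is the anode, so E°cell = +3.27 V.
Balancing electrons gives n = 2 (lcm of 2 and 2).
ΔG° = −nFE° = −(2)(96485)(+3.27) = -631,012 J = -631.0 kJ.

-631.0 kJ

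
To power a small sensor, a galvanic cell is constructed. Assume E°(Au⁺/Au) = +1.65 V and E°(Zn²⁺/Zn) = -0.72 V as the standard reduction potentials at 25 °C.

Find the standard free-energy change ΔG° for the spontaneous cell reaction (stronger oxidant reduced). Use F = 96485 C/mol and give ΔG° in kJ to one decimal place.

Au⁺/Au (E° = +1.65 V) is the cathode; Zn²⁺/Zn (E° = -0.72 V) is the anode, so E°cell = +2.37 V.
Balancing electrons gives n = 2 (lcm of 1 and 2).
ΔG° = −nFE° = −(2)(96485)(+2.37) = -457,339 J = -457.3 kJ.

-457.3 kJ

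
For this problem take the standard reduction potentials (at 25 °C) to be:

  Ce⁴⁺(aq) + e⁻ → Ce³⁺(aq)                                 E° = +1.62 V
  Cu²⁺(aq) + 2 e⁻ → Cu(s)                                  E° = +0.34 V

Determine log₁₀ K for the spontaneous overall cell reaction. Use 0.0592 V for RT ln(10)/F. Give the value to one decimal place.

Cathode: Ce⁴⁺/Ce³⁺; anode: Cu²⁺/Cu. E°cell = +1.28 V, n = 2.
log K = nE°cell / 0.0592 = (2)(+1.28) / 0.0592 = 43.2.

43.2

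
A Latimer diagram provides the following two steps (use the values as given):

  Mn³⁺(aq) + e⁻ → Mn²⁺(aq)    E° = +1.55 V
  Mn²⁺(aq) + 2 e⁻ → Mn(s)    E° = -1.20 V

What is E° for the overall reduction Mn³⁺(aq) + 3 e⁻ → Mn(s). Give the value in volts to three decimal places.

-0.283 V

Standard free energies of sequential steps add: ΔG°₃ = ΔG°₁ + ΔG°₂, so n₃E°₃ = n₁E°₁ + n₂E°₂.
E°₃ = (1×+1.55 + 2×-1.20) / 3 = (-0.850) / 3 = -0.283 V.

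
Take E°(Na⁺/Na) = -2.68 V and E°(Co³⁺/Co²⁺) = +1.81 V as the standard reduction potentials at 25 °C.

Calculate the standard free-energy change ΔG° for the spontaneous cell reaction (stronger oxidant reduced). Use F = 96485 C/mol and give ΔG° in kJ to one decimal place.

-433.2 kJ

Co³⁺/Co²⁺ (E° = +1.81 V) is the cathode; Na⁺/Na (E° = -2.68 V) is the anode, so E°cell = +4.49 V.
Balancing electrons gives n = 1 (lcm of 1 and 1).
ΔG° = −nFE° = −(1)(96485)(+4.49) = -433,218 J = -433.2 kJ.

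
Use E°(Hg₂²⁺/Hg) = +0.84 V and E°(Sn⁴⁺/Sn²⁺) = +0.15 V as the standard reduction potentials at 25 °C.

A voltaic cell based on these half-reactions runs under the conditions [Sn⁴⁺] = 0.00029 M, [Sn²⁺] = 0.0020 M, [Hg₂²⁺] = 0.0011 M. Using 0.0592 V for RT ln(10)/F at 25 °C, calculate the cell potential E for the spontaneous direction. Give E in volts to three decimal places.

Hg₂²⁺/Hg is the cathode (higher E°), Sn⁴⁺/Sn²⁺ the anode: E°cell = +0.84 − (+0.15) = +0.69 V, n = 2.
Overall: Hg₂²⁺(aq) + Sn²⁺(aq) → 2 Hg(l) + Sn⁴⁺(aq)
Q = [Sn⁴⁺] / ([Hg₂²⁺]·[Sn²⁺]); log Q = 2.120.
E = E° − (0.0592/n) log Q = +0.69 − (0.0592/2)(2.120) = +0.627 V.

+0.627 V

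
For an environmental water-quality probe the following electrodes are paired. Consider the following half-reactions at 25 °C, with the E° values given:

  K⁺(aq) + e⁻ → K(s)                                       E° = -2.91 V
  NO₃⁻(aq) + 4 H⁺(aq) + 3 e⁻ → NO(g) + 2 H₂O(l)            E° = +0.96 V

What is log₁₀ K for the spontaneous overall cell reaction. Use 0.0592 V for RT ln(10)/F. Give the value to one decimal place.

Cathode: NO₃⁻/NO; anode: K⁺/K. E°cell = +3.87 V, n = 3.
log K = nE°cell / 0.0592 = (3)(+3.87) / 0.0592 = 196.1.

196.1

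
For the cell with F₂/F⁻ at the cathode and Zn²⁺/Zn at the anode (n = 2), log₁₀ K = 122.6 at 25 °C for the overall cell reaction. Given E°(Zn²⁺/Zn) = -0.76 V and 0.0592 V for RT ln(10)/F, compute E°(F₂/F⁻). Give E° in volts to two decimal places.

+2.87 V

E°cell = (0.0592/n)·log K = (0.0592/2)(122.6) = +3.629 V.
Since F₂/F⁻ is the cathode and Zn²⁺/Zn the anode, E°cell = E°(F₂/F⁻) − E°(Zn²⁺/Zn).
So E°(F₂/F⁻) = E°cell + E°(Zn²⁺/Zn) = +3.629 + (-0.76) = +2.87 V.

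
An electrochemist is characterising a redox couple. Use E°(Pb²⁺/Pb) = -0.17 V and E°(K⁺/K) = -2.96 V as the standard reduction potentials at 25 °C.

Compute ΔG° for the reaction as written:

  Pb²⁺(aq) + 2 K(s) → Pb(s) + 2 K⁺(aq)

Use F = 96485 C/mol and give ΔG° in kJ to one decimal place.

-538.4 kJ

As written, Pb²⁺/Pb is reduced (cathode) and K⁺/K is oxidised (anode), so E°cell = (-0.17) − (-2.96) = +2.79 V.
Balancing electrons gives n = 2.
ΔG° = −nFE° = −(2)(96485)(+2.79) = -538,386 J = -538.4 kJ.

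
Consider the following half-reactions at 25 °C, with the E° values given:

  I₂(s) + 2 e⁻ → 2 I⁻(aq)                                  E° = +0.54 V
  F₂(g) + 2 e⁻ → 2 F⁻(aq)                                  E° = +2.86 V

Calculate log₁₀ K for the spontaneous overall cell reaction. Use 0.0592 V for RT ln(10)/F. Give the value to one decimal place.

78.4

Cathode: F₂/F⁻; anode: I₂/I⁻. E°cell = +2.32 V, n = 2.
log K = nE°cell / 0.0592 = (2)(+2.32) / 0.0592 = 78.4.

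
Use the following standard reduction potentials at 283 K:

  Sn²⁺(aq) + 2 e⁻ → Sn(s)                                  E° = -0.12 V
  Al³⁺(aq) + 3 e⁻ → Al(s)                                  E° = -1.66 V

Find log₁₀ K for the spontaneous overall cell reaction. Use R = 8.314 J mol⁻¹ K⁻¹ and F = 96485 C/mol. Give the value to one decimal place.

Cathode: Sn²⁺/Sn; anode: Al³⁺/Al. E°cell = (-0.12) − (-1.66) = +1.54 V, with n = 6.
ΔG° = −nFE° = −RT ln K, so ln K = nFE°/(RT) = (6)(96485)(+1.54) / ((8.314)(283)) = 378.909.
log₁₀ K = 378.909 / ln 10 = 164.6.

164.6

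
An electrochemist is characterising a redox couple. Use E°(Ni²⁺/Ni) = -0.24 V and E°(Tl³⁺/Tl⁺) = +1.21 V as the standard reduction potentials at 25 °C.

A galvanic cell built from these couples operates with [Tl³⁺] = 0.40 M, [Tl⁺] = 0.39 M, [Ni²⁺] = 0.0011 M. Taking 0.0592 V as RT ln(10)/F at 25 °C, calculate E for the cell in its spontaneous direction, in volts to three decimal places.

Tl³⁺/Tl⁺ is the cathode (higher E°), Ni²⁺/Ni the anode: E°cell = +1.21 − (-0.24) = +1.45 V, n = 2.
Overall: Tl³⁺(aq) + Ni(s) → Tl⁺(aq) + Ni²⁺(aq)
Q = [Tl⁺]·[Ni²⁺] / ([Tl³⁺]); log Q = -2.970.
E = E° − (0.0592/n) log Q = +1.45 − (0.0592/2)(-2.970) = +1.538 V.

+1.538 V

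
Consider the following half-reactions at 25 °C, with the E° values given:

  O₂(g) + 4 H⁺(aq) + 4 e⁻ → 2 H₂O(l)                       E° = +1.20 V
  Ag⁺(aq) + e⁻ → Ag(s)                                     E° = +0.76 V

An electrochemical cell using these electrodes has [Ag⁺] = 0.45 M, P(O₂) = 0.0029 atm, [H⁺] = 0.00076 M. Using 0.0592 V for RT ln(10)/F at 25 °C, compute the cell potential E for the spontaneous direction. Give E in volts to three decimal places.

O₂/H₂O is the cathode (higher E°), Ag⁺/Ag the anode: E°cell = +1.20 − (+0.76) = +0.44 V, n = 4.
Overall: O₂(g) + 4 H⁺(aq) + 4 Ag(s) → 2 H₂O(l) + 4 Ag⁺(aq)
Q = [Ag⁺]^4 / (P(O₂)·[H⁺]^4); log Q = 13.627.
E = E° − (0.0592/n) log Q = +0.44 − (0.0592/4)(13.627) = +0.238 V.

+0.238 V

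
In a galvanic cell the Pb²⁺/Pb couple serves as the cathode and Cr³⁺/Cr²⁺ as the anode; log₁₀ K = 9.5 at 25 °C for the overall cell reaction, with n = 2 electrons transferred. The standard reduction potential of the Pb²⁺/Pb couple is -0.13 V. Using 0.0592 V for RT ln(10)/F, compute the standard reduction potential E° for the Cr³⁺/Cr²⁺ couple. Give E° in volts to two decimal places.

-0.41 V

E°cell = (0.0592/n)·log K = (0.0592/2)(9.5) = +0.281 V.
Since Pb²⁺/Pb is the cathode and Cr³⁺/Cr²⁺ the anode, E°cell = E°(Pb²⁺/Pb) − E°(Cr³⁺/Cr²⁺).
So E°(Cr³⁺/Cr²⁺) = E°(Pb²⁺/Pb) − E°cell = (-0.13) − (+0.281) = -0.41 V.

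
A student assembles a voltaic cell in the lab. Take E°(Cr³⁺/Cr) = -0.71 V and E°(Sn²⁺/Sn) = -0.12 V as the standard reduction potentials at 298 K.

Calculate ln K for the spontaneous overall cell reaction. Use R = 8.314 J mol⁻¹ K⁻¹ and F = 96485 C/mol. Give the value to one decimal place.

137.9

Cathode: Sn²⁺/Sn; anode: Cr³⁺/Cr. E°cell = (-0.12) − (-0.71) = +0.59 V, with n = 6.
ΔG° = −nFE° = −RT ln K, so ln K = nFE°/(RT) = (6)(96485)(+0.59) / ((8.314)(298)) = 137.860.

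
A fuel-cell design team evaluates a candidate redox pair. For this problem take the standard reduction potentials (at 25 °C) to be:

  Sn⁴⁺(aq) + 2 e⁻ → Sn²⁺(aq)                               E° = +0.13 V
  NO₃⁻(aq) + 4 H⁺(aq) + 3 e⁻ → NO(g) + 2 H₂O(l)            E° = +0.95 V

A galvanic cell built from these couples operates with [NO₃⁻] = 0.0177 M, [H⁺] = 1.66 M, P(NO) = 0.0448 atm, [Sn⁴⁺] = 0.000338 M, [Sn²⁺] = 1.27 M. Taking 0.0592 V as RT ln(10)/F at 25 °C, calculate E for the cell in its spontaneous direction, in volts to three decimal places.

NO₃⁻/NO is the cathode (higher E°), Sn⁴⁺/Sn²⁺ the anode: E°cell = +0.95 − (+0.13) = +0.82 V, n = 6.
Overall: 2 NO₃⁻(aq) + 8 H⁺(aq) + 3 Sn²⁺(aq) → 2 NO(g) + 4 H₂O(l) + 3 Sn⁴⁺(aq)
Q = P(NO)^2·[Sn⁴⁺]^3 / ([NO₃⁻]^2·[H⁺]^8·[Sn²⁺]^3); log Q = -11.679.
E = E° − (0.0592/n) log Q = +0.82 − (0.0592/6)(-11.679) = +0.935 V.

+0.935 V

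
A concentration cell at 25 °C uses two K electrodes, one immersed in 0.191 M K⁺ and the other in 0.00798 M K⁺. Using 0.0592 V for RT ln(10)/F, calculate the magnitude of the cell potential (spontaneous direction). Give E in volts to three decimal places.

+0.082 V

For a concentration cell E°cell = 0. The 0.191 M side is the cathode (reduction is favoured where [K⁺] is higher).
With n = 1, E = −(0.0592/1) log([K⁺]ₐₙ/[K⁺]꜀ₐₜ) = −(0.0592/1) log(0.00798/0.191) = −(0.0592/1)(-1.379) = +0.082 V.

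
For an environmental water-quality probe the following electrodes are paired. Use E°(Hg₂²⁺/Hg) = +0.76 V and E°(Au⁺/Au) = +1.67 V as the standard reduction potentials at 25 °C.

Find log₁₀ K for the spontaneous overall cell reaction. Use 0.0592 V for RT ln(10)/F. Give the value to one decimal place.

Cathode: Au⁺/Au; anode: Hg₂²⁺/Hg. E°cell = +0.91 V, n = 2.
log K = nE°cell / 0.0592 = (2)(+0.91) / 0.0592 = 30.7.

30.7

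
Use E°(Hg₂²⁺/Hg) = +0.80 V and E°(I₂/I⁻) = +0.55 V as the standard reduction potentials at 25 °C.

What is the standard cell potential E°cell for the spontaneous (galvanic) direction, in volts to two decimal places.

+0.25 V

The Hg₂²⁺/Hg couple has the higher reduction potential, so it is the cathode; I₂/I⁻ is oxidised at the anode.
E°cell = E°(cathode) − E°(anode) = (+0.80) − (+0.55) = +0.25 V.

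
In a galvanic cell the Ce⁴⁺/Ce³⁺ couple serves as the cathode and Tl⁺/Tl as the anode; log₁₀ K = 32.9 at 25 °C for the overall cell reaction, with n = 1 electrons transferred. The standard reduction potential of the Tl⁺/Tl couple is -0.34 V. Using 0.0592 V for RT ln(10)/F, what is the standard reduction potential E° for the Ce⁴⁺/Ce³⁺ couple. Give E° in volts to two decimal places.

+1.61 V

E°cell = (0.0592/n)·log K = (0.0592/1)(32.9) = +1.948 V.
Since Ce⁴⁺/Ce³⁺ is the cathode and Tl⁺/Tl the anode, E°cell = E°(Ce⁴⁺/Ce³⁺) − E°(Tl⁺/Tl).
So E°(Ce⁴⁺/Ce³⁺) = E°cell + E°(Tl⁺/Tl) = +1.948 + (-0.34) = +1.61 V.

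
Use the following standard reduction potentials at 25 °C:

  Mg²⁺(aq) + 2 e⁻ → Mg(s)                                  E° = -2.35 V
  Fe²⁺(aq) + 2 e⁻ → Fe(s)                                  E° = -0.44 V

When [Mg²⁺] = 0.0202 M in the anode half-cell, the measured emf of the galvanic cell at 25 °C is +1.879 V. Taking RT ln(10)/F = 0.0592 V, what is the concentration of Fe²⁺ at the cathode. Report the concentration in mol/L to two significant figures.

0.0018 M

Fe²⁺/Fe is the cathode, Mg²⁺/Mg the anode: E°cell = +1.91 V, n = 2.
Overall reaction: Fe²⁺(aq) + Mg(s) → Fe(s) + Mg²⁺(aq); Q = [Mg²⁺]^1/[Fe²⁺]^1.
From E = E° − (0.0592/n) log Q: log Q = (E° − E)·n/0.0592 = (+1.91 − (+1.879))·2/0.0592 = 1.0473.
So 1·log[Fe²⁺] = 1·log(0.0202) − log Q = -1.6946 − (1.0473) = -2.7419; [Fe²⁺] = 10^(-2.7419) ≈ 0.0018 M.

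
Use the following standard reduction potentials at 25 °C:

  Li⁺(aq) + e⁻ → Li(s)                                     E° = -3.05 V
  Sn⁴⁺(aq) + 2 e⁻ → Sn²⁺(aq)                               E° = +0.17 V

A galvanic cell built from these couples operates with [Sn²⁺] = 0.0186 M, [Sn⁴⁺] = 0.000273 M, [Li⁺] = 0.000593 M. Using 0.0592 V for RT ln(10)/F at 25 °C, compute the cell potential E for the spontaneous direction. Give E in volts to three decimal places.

+3.357 V

Sn⁴⁺/Sn²⁺ is the cathode (higher E°), Li⁺/Li the anode: E°cell = +0.17 − (-3.05) = +3.22 V, n = 2.
Overall: Sn⁴⁺(aq) + 2 Li(s) → Sn²⁺(aq) + 2 Li⁺(aq)
Q = [Sn²⁺]·[Li⁺]^2 / ([Sn⁴⁺]); log Q = -4.621.
E = E° − (0.0592/n) log Q = +3.22 − (0.0592/2)(-4.621) = +3.357 V.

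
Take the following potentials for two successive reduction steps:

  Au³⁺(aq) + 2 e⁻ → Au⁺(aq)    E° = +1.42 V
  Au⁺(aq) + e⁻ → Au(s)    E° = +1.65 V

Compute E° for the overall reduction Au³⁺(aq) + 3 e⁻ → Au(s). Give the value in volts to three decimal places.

+1.497 V

Adding the free-energy changes (−nFE°) of the two steps gives −n₃FE°₃ = −n₁FE°₁ − n₂FE°₂.
E°₃ = (2×+1.42 + 1×+1.65) / 3 = (+4.490) / 3 = +1.497 V.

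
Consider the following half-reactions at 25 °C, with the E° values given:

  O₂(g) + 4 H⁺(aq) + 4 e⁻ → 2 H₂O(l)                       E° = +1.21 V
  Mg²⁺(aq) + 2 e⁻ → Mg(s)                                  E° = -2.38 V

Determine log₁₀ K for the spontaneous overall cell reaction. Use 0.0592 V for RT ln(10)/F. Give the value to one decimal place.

Cathode: O₂/H₂O; anode: Mg²⁺/Mg. E°cell = +3.59 V, n = 4.
log K = nE°cell / 0.0592 = (4)(+3.59) / 0.0592 = 242.6.

242.6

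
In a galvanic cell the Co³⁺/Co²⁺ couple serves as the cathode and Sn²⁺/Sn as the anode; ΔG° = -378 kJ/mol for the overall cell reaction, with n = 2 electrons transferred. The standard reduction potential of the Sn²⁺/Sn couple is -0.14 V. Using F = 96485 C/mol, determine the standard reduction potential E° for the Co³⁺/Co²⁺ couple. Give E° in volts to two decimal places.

+1.82 V

E°cell = −ΔG°/(nF) = −(-378×10³)/((2)(96485)) = +1.959 V.
Since Co³⁺/Co²⁺ is the cathode and Sn²⁺/Sn the anode, E°cell = E°(Co³⁺/Co²⁺) − E°(Sn²⁺/Sn).
So E°(Co³⁺/Co²⁺) = E°cell + E°(Sn²⁺/Sn) = +1.959 + (-0.14) = +1.82 V.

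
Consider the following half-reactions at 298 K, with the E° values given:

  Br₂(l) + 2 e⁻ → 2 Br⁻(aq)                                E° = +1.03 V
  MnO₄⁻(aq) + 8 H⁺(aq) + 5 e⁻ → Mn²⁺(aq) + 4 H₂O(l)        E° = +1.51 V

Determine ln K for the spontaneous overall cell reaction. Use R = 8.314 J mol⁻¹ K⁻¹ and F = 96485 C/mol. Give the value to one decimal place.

186.9

Cathode: MnO₄⁻/Mn²⁺; anode: Br₂/Br⁻. E°cell = (+1.51) − (+1.03) = +0.48 V, with n = 10.
ΔG° = −nFE° = −RT ln K, so ln K = nFE°/(RT) = (10)(96485)(+0.48) / ((8.314)(298)) = 186.928.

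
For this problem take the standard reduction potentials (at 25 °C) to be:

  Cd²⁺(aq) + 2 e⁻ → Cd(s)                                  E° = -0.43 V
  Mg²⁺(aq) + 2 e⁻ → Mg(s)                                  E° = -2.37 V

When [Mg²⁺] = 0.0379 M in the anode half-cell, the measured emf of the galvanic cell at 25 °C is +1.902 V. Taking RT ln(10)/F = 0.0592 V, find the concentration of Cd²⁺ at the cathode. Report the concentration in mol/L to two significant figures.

0.0020 M

Cd²⁺/Cd is the cathode, Mg²⁺/Mg the anode: E°cell = +1.94 V, n = 2.
Overall reaction: Cd²⁺(aq) + Mg(s) → Cd(s) + Mg²⁺(aq); Q = [Mg²⁺]^1/[Cd²⁺]^1.
From E = E° − (0.0592/n) log Q: log Q = (E° − E)·n/0.0592 = (+1.94 − (+1.902))·2/0.0592 = 1.2838.
So 1·log[Cd²⁺] = 1·log(0.0379) − log Q = -1.4214 − (1.2838) = -2.7052; [Cd²⁺] = 10^(-2.7052) ≈ 0.0020 M.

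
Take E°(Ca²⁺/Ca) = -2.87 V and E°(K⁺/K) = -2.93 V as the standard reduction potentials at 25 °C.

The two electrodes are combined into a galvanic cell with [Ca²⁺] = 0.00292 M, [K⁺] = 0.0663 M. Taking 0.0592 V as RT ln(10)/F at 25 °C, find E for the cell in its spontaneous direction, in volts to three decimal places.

Ca²⁺/Ca is the cathode (higher E°), K⁺/K the anode: E°cell = -2.87 − (-2.93) = +0.06 V, n = 2.
Overall: Ca²⁺(aq) + 2 K(s) → Ca(s) + 2 K⁺(aq)
Q = [K⁺]^2 / ([Ca²⁺]); log Q = 0.178.
E = E° − (0.0592/n) log Q = +0.06 − (0.0592/2)(0.178) = +0.055 V.

+0.055 V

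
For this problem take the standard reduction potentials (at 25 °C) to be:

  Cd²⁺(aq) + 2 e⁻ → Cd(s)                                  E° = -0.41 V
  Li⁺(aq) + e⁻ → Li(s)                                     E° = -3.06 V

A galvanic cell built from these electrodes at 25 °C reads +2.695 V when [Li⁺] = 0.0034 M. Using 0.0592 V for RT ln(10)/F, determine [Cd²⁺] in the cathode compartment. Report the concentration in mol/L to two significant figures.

0.00038 M

Cd²⁺/Cd is the cathode, Li⁺/Li the anode: E°cell = +2.65 V, n = 2.
Overall reaction: Cd²⁺(aq) + 2 Li(s) → Cd(s) + 2 Li⁺(aq); Q = [Li⁺]^2/[Cd²⁺]^1.
From E = E° − (0.0592/n) log Q: log Q = (E° − E)·n/0.0592 = (+2.65 − (+2.695))·2/0.0592 = -1.5203.
So 1·log[Cd²⁺] = 2·log(0.0034) − log Q = -4.9370 − (-1.5203) = -3.4167; [Cd²⁺] = 10^(-3.4167) ≈ 0.00038 M.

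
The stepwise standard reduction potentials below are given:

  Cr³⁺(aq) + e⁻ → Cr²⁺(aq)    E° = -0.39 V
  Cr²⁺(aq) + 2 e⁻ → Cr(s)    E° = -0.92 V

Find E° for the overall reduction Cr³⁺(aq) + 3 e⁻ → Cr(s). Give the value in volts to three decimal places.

Since ΔG° = −nFE° is additive over sequential reductions, n₃E°₃ = n₁E°₁ + n₂E°₂.
E°₃ = (1×-0.39 + 2×-0.92) / 3 = (-2.230) / 3 = -0.743 V.

-0.743 V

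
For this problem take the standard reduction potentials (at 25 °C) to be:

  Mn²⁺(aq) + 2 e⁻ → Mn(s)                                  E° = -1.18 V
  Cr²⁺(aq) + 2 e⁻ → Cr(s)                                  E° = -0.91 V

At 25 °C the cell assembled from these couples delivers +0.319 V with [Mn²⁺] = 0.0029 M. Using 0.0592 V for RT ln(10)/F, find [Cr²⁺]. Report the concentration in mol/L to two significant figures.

Cr²⁺/Cr is the cathode, Mn²⁺/Mn the anode: E°cell = +0.27 V, n = 2.
Overall reaction: Cr²⁺(aq) + Mn(s) → Cr(s) + Mn²⁺(aq); Q = [Mn²⁺]^1/[Cr²⁺]^1.
From E = E° − (0.0592/n) log Q: log Q = (E° − E)·n/0.0592 = (+0.27 − (+0.319))·2/0.0592 = -1.6554.
So 1·log[Cr²⁺] = 1·log(0.0029) − log Q = -2.5376 − (-1.6554) = -0.8822; [Cr²⁺] = 10^(-0.8822) ≈ 0.13 M.

0.13 M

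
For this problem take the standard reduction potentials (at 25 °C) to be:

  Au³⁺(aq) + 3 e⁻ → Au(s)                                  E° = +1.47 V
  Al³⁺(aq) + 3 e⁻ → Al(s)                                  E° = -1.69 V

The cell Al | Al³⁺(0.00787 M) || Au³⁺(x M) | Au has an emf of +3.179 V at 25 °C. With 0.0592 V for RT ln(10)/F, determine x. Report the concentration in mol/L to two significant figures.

0.072 M

Au³⁺/Au is the cathode, Al³⁺/Al the anode: E°cell = +3.16 V, n = 3.
Overall reaction: Au³⁺(aq) + Al(s) → Au(s) + Al³⁺(aq); Q = [Al³⁺]^1/[Au³⁺]^1.
From E = E° − (0.0592/n) log Q: log Q = (E° − E)·n/0.0592 = (+3.16 − (+3.179))·3/0.0592 = -0.9628.
So 1·log[Au³⁺] = 1·log(0.00787) − log Q = -2.1040 − (-0.9628) = -1.1412; [Au³⁺] = 10^(-1.1412) ≈ 0.072 M.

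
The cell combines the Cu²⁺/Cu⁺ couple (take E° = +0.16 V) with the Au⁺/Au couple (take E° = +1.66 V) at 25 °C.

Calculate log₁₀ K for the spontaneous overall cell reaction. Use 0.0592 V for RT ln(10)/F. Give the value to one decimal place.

25.3

Cathode: Au⁺/Au; anode: Cu²⁺/Cu⁺. E°cell = +1.50 V, n = 1.
log K = nE°cell / 0.0592 = (1)(+1.50) / 0.0592 = 25.3.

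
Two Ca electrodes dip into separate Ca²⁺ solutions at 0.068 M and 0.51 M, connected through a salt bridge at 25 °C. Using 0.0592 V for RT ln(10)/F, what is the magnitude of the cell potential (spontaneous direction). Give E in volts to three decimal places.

+0.026 V

For a concentration cell E°cell = 0. The 0.51 M side is the cathode (reduction is favoured where [Ca²⁺] is higher).
With n = 2, E = −(0.0592/2) log([Ca²⁺]ₐₙ/[Ca²⁺]꜀ₐₜ) = −(0.0592/2) log(0.068/0.51) = −(0.0592/2)(-0.875) = +0.026 V.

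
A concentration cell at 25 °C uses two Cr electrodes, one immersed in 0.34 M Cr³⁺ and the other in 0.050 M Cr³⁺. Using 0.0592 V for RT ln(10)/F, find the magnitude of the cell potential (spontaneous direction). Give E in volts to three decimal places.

+0.016 V

For a concentration cell E°cell = 0. The 0.34 M side is the cathode (reduction is favoured where [Cr³⁺] is higher).
With n = 3, E = −(0.0592/3) log([Cr³⁺]ₐₙ/[Cr³⁺]꜀ₐₜ) = −(0.0592/3) log(0.05/0.34) = −(0.0592/3)(-0.833) = +0.016 V.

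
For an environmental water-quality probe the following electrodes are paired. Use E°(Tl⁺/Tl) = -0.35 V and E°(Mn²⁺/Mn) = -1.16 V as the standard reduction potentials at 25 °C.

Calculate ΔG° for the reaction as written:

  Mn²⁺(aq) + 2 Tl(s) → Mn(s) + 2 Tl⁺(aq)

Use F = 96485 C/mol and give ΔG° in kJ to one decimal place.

+156.3 kJ

As written, Mn²⁺/Mn is reduced (cathode) and Tl⁺/Tl is oxidised (anode), so E°cell = (-1.16) − (-0.35) = -0.81 V.
Balancing electrons gives n = 2.
ΔG° = −nFE° = −(2)(96485)(-0.81) = 156,306 J = +156.3 kJ.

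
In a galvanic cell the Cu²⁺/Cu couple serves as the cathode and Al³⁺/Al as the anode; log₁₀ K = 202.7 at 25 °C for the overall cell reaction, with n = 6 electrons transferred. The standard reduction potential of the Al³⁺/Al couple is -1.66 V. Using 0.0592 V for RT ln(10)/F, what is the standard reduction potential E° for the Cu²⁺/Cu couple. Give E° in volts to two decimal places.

E°cell = (0.0592/n)·log K = (0.0592/6)(202.7) = +2.000 V.
Since Cu²⁺/Cu is the cathode and Al³⁺/Al the anode, E°cell = E°(Cu²⁺/Cu) − E°(Al³⁺/Al).
So E°(Cu²⁺/Cu) = E°cell + E°(Al³⁺/Al) = +2.000 + (-1.66) = +0.34 V.

+0.34 V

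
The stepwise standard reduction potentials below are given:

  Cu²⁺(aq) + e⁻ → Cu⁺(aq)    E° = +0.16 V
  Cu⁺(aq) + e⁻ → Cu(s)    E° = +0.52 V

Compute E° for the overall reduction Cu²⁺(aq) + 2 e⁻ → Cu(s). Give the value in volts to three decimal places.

Adding the free-energy changes (−nFE°) of the two steps gives −n₃FE°₃ = −n₁FE°₁ − n₂FE°₂.
E°₃ = (1×+0.16 + 1×+0.52) / 2 = (+0.680) / 2 = +0.340 V.

+0.340 V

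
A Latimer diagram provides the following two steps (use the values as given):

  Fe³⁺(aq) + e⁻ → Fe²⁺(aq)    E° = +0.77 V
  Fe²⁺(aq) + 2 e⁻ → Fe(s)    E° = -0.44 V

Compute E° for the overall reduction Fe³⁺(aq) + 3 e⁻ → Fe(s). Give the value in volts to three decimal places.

Standard free energies of sequential steps add: ΔG°₃ = ΔG°₁ + ΔG°₂, so n₃E°₃ = n₁E°₁ + n₂E°₂.
E°₃ = (1×+0.77 + 2×-0.44) / 3 = (-0.110) / 3 = -0.037 V.
Simply averaging or adding the two E° values would be wrong; the electron-weighted sum is required.

-0.037 V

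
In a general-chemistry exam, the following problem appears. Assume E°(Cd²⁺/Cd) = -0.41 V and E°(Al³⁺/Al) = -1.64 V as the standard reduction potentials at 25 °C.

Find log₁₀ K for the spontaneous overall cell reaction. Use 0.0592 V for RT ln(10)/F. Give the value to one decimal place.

124.7

Cathode: Cd²⁺/Cd; anode: Al³⁺/Al. E°cell = +1.23 V, n = 6.
log K = nE°cell / 0.0592 = (6)(+1.23) / 0.0592 = 124.7.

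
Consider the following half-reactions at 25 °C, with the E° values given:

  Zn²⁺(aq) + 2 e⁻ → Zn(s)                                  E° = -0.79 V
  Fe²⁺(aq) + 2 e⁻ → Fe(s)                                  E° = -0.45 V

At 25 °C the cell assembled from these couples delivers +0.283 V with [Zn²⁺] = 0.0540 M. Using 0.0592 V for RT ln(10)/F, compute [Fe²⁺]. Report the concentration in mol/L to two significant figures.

Fe²⁺/Fe is the cathode, Zn²⁺/Zn the anode: E°cell = +0.34 V, n = 2.
Overall reaction: Fe²⁺(aq) + Zn(s) → Fe(s) + Zn²⁺(aq); Q = [Zn²⁺]^1/[Fe²⁺]^1.
From E = E° − (0.0592/n) log Q: log Q = (E° − E)·n/0.0592 = (+0.34 − (+0.283))·2/0.0592 = 1.9257.
So 1·log[Fe²⁺] = 1·log(0.054) − log Q = -1.2676 − (1.9257) = -3.1933; [Fe²⁺] = 10^(-3.1933) ≈ 0.00064 M.

0.00064 M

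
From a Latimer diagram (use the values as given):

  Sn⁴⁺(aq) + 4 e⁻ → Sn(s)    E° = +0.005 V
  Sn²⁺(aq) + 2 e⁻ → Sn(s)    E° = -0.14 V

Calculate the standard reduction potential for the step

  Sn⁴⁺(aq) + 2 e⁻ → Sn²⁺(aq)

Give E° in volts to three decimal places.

Sequential free energies add, so n₃E°₃ = n₁E°₁ + n₂E°₂.
With n₃ = 4, and the known step contributing 2×(-0.14) V, the unknown satisfies 2·E° = 4×(+0.005) − 2×(-0.14) = +0.300.
E° = +0.300 / 2 = +0.150 V.

+0.150 V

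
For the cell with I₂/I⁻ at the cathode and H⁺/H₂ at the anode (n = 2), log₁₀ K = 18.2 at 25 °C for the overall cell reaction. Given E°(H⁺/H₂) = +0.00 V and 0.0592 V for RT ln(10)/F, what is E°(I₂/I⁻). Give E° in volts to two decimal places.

+0.54 V

E°cell = (0.0592/n)·log K = (0.0592/2)(18.2) = +0.539 V.
Since I₂/I⁻ is the cathode and H⁺/H₂ the anode, E°cell = E°(I₂/I⁻) − E°(H⁺/H₂).
So E°(I₂/I⁻) = E°cell + E°(H⁺/H₂) = +0.539 + (+0.00) = +0.54 V.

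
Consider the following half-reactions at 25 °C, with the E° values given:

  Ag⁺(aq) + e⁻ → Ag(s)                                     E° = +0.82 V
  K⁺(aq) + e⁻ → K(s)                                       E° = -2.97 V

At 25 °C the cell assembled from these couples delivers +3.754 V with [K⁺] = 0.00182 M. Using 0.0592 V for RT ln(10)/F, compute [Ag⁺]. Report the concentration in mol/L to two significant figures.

Ag⁺/Ag is the cathode, K⁺/K the anode: E°cell = +3.79 V, n = 1.
Overall reaction: Ag⁺(aq) + K(s) → Ag(s) + K⁺(aq); Q = [K⁺]^1/[Ag⁺]^1.
From E = E° − (0.0592/n) log Q: log Q = (E° − E)·n/0.0592 = (+3.79 − (+3.754))·1/0.0592 = 0.6081.
So 1·log[Ag⁺] = 1·log(0.00182) − log Q = -2.7399 − (0.6081) = -3.3480; [Ag⁺] = 10^(-3.3480) ≈ 0.00045 M.

0.00045 M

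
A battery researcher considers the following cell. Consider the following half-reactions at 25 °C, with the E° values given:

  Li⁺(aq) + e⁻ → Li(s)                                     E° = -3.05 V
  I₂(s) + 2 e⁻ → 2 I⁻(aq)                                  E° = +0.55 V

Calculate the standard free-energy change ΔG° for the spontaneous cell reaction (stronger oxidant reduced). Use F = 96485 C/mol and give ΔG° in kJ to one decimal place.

I₂/I⁻ (E° = +0.55 V) is the cathode; Li⁺/Li (E° = -3.05 V) is the anode, so E°cell = +3.60 V.
Balancing electrons gives n = 2 (lcm of 2 and 1).
ΔG° = −nFE° = −(2)(96485)(+3.60) = -694,692 J = -694.7 kJ.

-694.7 kJ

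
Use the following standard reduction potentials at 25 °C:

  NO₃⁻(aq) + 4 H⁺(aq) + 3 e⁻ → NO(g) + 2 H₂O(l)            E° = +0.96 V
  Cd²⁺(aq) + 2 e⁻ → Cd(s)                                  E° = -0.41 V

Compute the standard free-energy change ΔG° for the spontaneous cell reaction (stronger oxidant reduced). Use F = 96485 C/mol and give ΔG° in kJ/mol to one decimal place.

NO₃⁻/NO (E° = +0.96 V) is the cathode; Cd²⁺/Cd (E° = -0.41 V) is the anode, so E°cell = +1.37 V.
Balancing electrons gives n = 6 (lcm of 3 and 2).
ΔG° = −nFE° = −(6)(96485)(+1.37) = -793,107 J = -793.1 kJ/mol.

-793.1 kJ/mol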